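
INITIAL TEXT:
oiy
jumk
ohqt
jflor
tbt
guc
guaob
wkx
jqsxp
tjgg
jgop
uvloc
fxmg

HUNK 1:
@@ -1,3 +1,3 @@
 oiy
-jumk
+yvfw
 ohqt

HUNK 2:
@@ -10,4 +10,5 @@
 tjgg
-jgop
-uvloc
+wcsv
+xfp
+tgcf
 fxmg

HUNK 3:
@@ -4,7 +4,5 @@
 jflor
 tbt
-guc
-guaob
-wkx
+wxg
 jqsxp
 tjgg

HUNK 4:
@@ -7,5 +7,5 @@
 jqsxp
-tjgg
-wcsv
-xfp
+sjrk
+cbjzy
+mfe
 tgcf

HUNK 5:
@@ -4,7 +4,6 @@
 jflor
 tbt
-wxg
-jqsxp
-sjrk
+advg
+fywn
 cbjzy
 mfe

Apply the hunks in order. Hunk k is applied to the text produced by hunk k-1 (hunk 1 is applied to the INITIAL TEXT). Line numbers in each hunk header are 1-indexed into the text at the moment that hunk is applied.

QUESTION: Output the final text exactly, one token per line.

Hunk 1: at line 1 remove [jumk] add [yvfw] -> 13 lines: oiy yvfw ohqt jflor tbt guc guaob wkx jqsxp tjgg jgop uvloc fxmg
Hunk 2: at line 10 remove [jgop,uvloc] add [wcsv,xfp,tgcf] -> 14 lines: oiy yvfw ohqt jflor tbt guc guaob wkx jqsxp tjgg wcsv xfp tgcf fxmg
Hunk 3: at line 4 remove [guc,guaob,wkx] add [wxg] -> 12 lines: oiy yvfw ohqt jflor tbt wxg jqsxp tjgg wcsv xfp tgcf fxmg
Hunk 4: at line 7 remove [tjgg,wcsv,xfp] add [sjrk,cbjzy,mfe] -> 12 lines: oiy yvfw ohqt jflor tbt wxg jqsxp sjrk cbjzy mfe tgcf fxmg
Hunk 5: at line 4 remove [wxg,jqsxp,sjrk] add [advg,fywn] -> 11 lines: oiy yvfw ohqt jflor tbt advg fywn cbjzy mfe tgcf fxmg

Answer: oiy
yvfw
ohqt
jflor
tbt
advg
fywn
cbjzy
mfe
tgcf
fxmg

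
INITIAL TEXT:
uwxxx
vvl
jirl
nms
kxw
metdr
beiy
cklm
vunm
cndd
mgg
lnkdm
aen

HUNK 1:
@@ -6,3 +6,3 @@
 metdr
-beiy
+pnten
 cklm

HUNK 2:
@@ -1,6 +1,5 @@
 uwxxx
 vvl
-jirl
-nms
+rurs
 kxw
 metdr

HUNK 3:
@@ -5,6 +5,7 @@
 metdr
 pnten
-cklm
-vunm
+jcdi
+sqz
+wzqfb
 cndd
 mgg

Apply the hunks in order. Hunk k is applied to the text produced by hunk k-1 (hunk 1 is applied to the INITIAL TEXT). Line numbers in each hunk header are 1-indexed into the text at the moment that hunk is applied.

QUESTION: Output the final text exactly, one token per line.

Answer: uwxxx
vvl
rurs
kxw
metdr
pnten
jcdi
sqz
wzqfb
cndd
mgg
lnkdm
aen

Derivation:
Hunk 1: at line 6 remove [beiy] add [pnten] -> 13 lines: uwxxx vvl jirl nms kxw metdr pnten cklm vunm cndd mgg lnkdm aen
Hunk 2: at line 1 remove [jirl,nms] add [rurs] -> 12 lines: uwxxx vvl rurs kxw metdr pnten cklm vunm cndd mgg lnkdm aen
Hunk 3: at line 5 remove [cklm,vunm] add [jcdi,sqz,wzqfb] -> 13 lines: uwxxx vvl rurs kxw metdr pnten jcdi sqz wzqfb cndd mgg lnkdm aen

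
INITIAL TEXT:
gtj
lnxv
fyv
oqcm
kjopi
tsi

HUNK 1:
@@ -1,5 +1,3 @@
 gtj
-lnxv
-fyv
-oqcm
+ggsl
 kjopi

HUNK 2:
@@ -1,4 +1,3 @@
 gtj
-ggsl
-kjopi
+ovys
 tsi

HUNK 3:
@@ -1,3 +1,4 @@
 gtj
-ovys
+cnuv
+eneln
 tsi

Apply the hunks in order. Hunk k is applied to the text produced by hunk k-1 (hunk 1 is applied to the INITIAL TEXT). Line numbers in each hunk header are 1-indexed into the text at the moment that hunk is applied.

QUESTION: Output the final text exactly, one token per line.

Answer: gtj
cnuv
eneln
tsi

Derivation:
Hunk 1: at line 1 remove [lnxv,fyv,oqcm] add [ggsl] -> 4 lines: gtj ggsl kjopi tsi
Hunk 2: at line 1 remove [ggsl,kjopi] add [ovys] -> 3 lines: gtj ovys tsi
Hunk 3: at line 1 remove [ovys] add [cnuv,eneln] -> 4 lines: gtj cnuv eneln tsi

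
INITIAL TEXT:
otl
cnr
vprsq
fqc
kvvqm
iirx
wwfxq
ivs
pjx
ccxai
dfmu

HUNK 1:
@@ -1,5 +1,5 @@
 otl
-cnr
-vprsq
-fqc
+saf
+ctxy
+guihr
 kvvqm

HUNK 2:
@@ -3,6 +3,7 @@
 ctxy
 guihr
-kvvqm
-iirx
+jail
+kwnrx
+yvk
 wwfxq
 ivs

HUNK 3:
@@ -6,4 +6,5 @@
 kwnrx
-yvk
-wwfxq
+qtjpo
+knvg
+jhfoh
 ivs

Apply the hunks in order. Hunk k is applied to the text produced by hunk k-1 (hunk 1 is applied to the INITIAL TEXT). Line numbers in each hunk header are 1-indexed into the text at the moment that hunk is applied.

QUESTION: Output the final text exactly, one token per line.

Answer: otl
saf
ctxy
guihr
jail
kwnrx
qtjpo
knvg
jhfoh
ivs
pjx
ccxai
dfmu

Derivation:
Hunk 1: at line 1 remove [cnr,vprsq,fqc] add [saf,ctxy,guihr] -> 11 lines: otl saf ctxy guihr kvvqm iirx wwfxq ivs pjx ccxai dfmu
Hunk 2: at line 3 remove [kvvqm,iirx] add [jail,kwnrx,yvk] -> 12 lines: otl saf ctxy guihr jail kwnrx yvk wwfxq ivs pjx ccxai dfmu
Hunk 3: at line 6 remove [yvk,wwfxq] add [qtjpo,knvg,jhfoh] -> 13 lines: otl saf ctxy guihr jail kwnrx qtjpo knvg jhfoh ivs pjx ccxai dfmu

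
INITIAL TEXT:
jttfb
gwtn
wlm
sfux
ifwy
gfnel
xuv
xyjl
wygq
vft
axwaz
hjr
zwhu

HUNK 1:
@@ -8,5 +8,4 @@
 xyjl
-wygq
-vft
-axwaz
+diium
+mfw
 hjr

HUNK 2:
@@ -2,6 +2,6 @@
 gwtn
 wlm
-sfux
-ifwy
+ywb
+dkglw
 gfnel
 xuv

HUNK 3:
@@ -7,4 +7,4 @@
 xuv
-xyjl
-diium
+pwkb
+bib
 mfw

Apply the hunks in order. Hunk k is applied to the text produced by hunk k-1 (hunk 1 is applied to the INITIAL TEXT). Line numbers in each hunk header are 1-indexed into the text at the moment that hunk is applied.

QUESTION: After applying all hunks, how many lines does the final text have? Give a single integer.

Hunk 1: at line 8 remove [wygq,vft,axwaz] add [diium,mfw] -> 12 lines: jttfb gwtn wlm sfux ifwy gfnel xuv xyjl diium mfw hjr zwhu
Hunk 2: at line 2 remove [sfux,ifwy] add [ywb,dkglw] -> 12 lines: jttfb gwtn wlm ywb dkglw gfnel xuv xyjl diium mfw hjr zwhu
Hunk 3: at line 7 remove [xyjl,diium] add [pwkb,bib] -> 12 lines: jttfb gwtn wlm ywb dkglw gfnel xuv pwkb bib mfw hjr zwhu
Final line count: 12

Answer: 12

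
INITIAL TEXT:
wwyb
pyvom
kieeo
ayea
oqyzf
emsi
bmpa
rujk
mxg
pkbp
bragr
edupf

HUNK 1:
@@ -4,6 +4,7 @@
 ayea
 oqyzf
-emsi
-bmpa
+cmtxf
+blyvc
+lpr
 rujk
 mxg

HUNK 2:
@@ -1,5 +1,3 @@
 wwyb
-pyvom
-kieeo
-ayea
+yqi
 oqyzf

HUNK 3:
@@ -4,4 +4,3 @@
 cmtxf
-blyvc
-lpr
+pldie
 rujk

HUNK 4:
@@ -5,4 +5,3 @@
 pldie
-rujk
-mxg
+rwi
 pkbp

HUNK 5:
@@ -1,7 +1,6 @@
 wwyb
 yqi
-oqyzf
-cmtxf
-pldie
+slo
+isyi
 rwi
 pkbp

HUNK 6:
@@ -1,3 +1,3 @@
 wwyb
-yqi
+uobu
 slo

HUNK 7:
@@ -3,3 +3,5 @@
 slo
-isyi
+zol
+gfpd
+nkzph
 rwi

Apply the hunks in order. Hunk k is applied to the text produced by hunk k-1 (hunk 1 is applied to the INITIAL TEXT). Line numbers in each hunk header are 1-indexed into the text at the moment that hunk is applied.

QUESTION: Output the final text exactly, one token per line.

Hunk 1: at line 4 remove [emsi,bmpa] add [cmtxf,blyvc,lpr] -> 13 lines: wwyb pyvom kieeo ayea oqyzf cmtxf blyvc lpr rujk mxg pkbp bragr edupf
Hunk 2: at line 1 remove [pyvom,kieeo,ayea] add [yqi] -> 11 lines: wwyb yqi oqyzf cmtxf blyvc lpr rujk mxg pkbp bragr edupf
Hunk 3: at line 4 remove [blyvc,lpr] add [pldie] -> 10 lines: wwyb yqi oqyzf cmtxf pldie rujk mxg pkbp bragr edupf
Hunk 4: at line 5 remove [rujk,mxg] add [rwi] -> 9 lines: wwyb yqi oqyzf cmtxf pldie rwi pkbp bragr edupf
Hunk 5: at line 1 remove [oqyzf,cmtxf,pldie] add [slo,isyi] -> 8 lines: wwyb yqi slo isyi rwi pkbp bragr edupf
Hunk 6: at line 1 remove [yqi] add [uobu] -> 8 lines: wwyb uobu slo isyi rwi pkbp bragr edupf
Hunk 7: at line 3 remove [isyi] add [zol,gfpd,nkzph] -> 10 lines: wwyb uobu slo zol gfpd nkzph rwi pkbp bragr edupf

Answer: wwyb
uobu
slo
zol
gfpd
nkzph
rwi
pkbp
bragr
edupf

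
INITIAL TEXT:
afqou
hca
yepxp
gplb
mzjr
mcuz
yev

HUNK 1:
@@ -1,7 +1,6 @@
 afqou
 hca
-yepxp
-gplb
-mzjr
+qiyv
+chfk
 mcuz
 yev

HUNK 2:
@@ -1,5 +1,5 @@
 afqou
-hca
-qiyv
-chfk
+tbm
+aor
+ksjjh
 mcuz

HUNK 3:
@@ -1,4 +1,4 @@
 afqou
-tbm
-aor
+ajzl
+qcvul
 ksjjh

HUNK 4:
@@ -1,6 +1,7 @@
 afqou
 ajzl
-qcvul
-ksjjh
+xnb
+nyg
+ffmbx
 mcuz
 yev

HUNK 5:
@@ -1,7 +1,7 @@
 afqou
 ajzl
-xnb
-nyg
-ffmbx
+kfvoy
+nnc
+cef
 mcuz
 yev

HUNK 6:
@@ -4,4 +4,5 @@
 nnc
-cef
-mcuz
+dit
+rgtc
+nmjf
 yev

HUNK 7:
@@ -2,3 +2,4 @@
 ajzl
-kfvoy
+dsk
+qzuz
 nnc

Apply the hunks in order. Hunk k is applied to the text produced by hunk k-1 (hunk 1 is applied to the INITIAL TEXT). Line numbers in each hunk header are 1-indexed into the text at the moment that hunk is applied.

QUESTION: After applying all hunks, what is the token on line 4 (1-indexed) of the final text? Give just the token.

Answer: qzuz

Derivation:
Hunk 1: at line 1 remove [yepxp,gplb,mzjr] add [qiyv,chfk] -> 6 lines: afqou hca qiyv chfk mcuz yev
Hunk 2: at line 1 remove [hca,qiyv,chfk] add [tbm,aor,ksjjh] -> 6 lines: afqou tbm aor ksjjh mcuz yev
Hunk 3: at line 1 remove [tbm,aor] add [ajzl,qcvul] -> 6 lines: afqou ajzl qcvul ksjjh mcuz yev
Hunk 4: at line 1 remove [qcvul,ksjjh] add [xnb,nyg,ffmbx] -> 7 lines: afqou ajzl xnb nyg ffmbx mcuz yev
Hunk 5: at line 1 remove [xnb,nyg,ffmbx] add [kfvoy,nnc,cef] -> 7 lines: afqou ajzl kfvoy nnc cef mcuz yev
Hunk 6: at line 4 remove [cef,mcuz] add [dit,rgtc,nmjf] -> 8 lines: afqou ajzl kfvoy nnc dit rgtc nmjf yev
Hunk 7: at line 2 remove [kfvoy] add [dsk,qzuz] -> 9 lines: afqou ajzl dsk qzuz nnc dit rgtc nmjf yev
Final line 4: qzuz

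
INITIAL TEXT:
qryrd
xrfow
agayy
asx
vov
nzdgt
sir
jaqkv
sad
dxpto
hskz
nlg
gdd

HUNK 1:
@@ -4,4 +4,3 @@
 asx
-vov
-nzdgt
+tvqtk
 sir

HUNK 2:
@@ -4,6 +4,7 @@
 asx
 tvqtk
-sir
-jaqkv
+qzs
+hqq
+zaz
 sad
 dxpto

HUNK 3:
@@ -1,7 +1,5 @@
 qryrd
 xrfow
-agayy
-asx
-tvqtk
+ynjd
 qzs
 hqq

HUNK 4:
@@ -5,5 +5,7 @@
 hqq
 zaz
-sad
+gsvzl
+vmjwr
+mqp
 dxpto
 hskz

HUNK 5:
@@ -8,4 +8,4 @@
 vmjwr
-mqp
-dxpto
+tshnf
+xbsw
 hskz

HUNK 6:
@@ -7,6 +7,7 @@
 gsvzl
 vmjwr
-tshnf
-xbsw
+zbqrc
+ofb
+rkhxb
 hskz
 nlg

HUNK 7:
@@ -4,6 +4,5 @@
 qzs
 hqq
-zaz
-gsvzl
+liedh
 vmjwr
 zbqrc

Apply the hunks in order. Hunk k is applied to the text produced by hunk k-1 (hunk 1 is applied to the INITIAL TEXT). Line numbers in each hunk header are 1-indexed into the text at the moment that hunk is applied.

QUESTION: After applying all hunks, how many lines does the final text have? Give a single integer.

Hunk 1: at line 4 remove [vov,nzdgt] add [tvqtk] -> 12 lines: qryrd xrfow agayy asx tvqtk sir jaqkv sad dxpto hskz nlg gdd
Hunk 2: at line 4 remove [sir,jaqkv] add [qzs,hqq,zaz] -> 13 lines: qryrd xrfow agayy asx tvqtk qzs hqq zaz sad dxpto hskz nlg gdd
Hunk 3: at line 1 remove [agayy,asx,tvqtk] add [ynjd] -> 11 lines: qryrd xrfow ynjd qzs hqq zaz sad dxpto hskz nlg gdd
Hunk 4: at line 5 remove [sad] add [gsvzl,vmjwr,mqp] -> 13 lines: qryrd xrfow ynjd qzs hqq zaz gsvzl vmjwr mqp dxpto hskz nlg gdd
Hunk 5: at line 8 remove [mqp,dxpto] add [tshnf,xbsw] -> 13 lines: qryrd xrfow ynjd qzs hqq zaz gsvzl vmjwr tshnf xbsw hskz nlg gdd
Hunk 6: at line 7 remove [tshnf,xbsw] add [zbqrc,ofb,rkhxb] -> 14 lines: qryrd xrfow ynjd qzs hqq zaz gsvzl vmjwr zbqrc ofb rkhxb hskz nlg gdd
Hunk 7: at line 4 remove [zaz,gsvzl] add [liedh] -> 13 lines: qryrd xrfow ynjd qzs hqq liedh vmjwr zbqrc ofb rkhxb hskz nlg gdd
Final line count: 13

Answer: 13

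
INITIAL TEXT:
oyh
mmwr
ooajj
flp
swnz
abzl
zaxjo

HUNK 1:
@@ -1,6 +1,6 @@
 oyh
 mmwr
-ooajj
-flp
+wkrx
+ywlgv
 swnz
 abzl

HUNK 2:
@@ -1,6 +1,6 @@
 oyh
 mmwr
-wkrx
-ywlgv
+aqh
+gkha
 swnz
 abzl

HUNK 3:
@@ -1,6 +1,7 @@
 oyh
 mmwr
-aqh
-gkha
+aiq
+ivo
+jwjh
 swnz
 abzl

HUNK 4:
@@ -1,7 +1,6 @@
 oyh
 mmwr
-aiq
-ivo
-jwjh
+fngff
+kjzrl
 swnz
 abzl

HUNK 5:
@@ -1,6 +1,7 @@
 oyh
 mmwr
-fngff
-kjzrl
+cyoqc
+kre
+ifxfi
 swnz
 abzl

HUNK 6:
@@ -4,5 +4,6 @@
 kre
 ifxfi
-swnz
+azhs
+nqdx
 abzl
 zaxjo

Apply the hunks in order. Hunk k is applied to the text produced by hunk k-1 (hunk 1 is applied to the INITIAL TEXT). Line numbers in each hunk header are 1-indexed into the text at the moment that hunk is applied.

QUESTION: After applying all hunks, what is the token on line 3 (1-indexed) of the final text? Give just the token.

Answer: cyoqc

Derivation:
Hunk 1: at line 1 remove [ooajj,flp] add [wkrx,ywlgv] -> 7 lines: oyh mmwr wkrx ywlgv swnz abzl zaxjo
Hunk 2: at line 1 remove [wkrx,ywlgv] add [aqh,gkha] -> 7 lines: oyh mmwr aqh gkha swnz abzl zaxjo
Hunk 3: at line 1 remove [aqh,gkha] add [aiq,ivo,jwjh] -> 8 lines: oyh mmwr aiq ivo jwjh swnz abzl zaxjo
Hunk 4: at line 1 remove [aiq,ivo,jwjh] add [fngff,kjzrl] -> 7 lines: oyh mmwr fngff kjzrl swnz abzl zaxjo
Hunk 5: at line 1 remove [fngff,kjzrl] add [cyoqc,kre,ifxfi] -> 8 lines: oyh mmwr cyoqc kre ifxfi swnz abzl zaxjo
Hunk 6: at line 4 remove [swnz] add [azhs,nqdx] -> 9 lines: oyh mmwr cyoqc kre ifxfi azhs nqdx abzl zaxjo
Final line 3: cyoqc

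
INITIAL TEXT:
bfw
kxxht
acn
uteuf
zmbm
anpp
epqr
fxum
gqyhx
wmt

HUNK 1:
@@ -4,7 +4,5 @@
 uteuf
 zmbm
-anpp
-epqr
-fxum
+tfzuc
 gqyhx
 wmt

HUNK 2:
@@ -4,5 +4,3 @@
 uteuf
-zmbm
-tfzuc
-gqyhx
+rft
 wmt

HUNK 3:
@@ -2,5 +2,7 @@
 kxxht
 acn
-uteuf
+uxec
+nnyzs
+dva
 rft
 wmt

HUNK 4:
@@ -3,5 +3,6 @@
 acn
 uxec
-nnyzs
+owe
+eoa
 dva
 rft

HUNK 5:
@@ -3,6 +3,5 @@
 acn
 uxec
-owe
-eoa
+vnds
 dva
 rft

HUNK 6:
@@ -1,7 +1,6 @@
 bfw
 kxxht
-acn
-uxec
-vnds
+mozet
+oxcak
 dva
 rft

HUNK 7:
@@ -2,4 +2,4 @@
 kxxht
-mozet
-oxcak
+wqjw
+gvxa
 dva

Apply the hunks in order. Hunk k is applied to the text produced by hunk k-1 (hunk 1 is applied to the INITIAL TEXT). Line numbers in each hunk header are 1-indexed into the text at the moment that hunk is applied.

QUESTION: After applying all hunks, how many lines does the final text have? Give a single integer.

Answer: 7

Derivation:
Hunk 1: at line 4 remove [anpp,epqr,fxum] add [tfzuc] -> 8 lines: bfw kxxht acn uteuf zmbm tfzuc gqyhx wmt
Hunk 2: at line 4 remove [zmbm,tfzuc,gqyhx] add [rft] -> 6 lines: bfw kxxht acn uteuf rft wmt
Hunk 3: at line 2 remove [uteuf] add [uxec,nnyzs,dva] -> 8 lines: bfw kxxht acn uxec nnyzs dva rft wmt
Hunk 4: at line 3 remove [nnyzs] add [owe,eoa] -> 9 lines: bfw kxxht acn uxec owe eoa dva rft wmt
Hunk 5: at line 3 remove [owe,eoa] add [vnds] -> 8 lines: bfw kxxht acn uxec vnds dva rft wmt
Hunk 6: at line 1 remove [acn,uxec,vnds] add [mozet,oxcak] -> 7 lines: bfw kxxht mozet oxcak dva rft wmt
Hunk 7: at line 2 remove [mozet,oxcak] add [wqjw,gvxa] -> 7 lines: bfw kxxht wqjw gvxa dva rft wmt
Final line count: 7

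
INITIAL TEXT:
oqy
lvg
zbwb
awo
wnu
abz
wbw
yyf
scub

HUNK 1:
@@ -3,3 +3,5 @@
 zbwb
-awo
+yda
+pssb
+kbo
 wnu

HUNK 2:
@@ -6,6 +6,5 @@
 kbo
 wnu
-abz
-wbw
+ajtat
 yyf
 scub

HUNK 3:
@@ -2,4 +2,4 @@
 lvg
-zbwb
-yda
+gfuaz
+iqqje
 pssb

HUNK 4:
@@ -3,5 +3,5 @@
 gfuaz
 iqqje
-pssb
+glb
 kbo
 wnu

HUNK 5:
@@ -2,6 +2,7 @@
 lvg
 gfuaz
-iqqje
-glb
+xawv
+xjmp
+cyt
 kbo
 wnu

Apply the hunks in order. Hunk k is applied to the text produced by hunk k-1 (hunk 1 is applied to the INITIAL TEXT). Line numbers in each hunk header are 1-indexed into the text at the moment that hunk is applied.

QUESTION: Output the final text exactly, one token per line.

Hunk 1: at line 3 remove [awo] add [yda,pssb,kbo] -> 11 lines: oqy lvg zbwb yda pssb kbo wnu abz wbw yyf scub
Hunk 2: at line 6 remove [abz,wbw] add [ajtat] -> 10 lines: oqy lvg zbwb yda pssb kbo wnu ajtat yyf scub
Hunk 3: at line 2 remove [zbwb,yda] add [gfuaz,iqqje] -> 10 lines: oqy lvg gfuaz iqqje pssb kbo wnu ajtat yyf scub
Hunk 4: at line 3 remove [pssb] add [glb] -> 10 lines: oqy lvg gfuaz iqqje glb kbo wnu ajtat yyf scub
Hunk 5: at line 2 remove [iqqje,glb] add [xawv,xjmp,cyt] -> 11 lines: oqy lvg gfuaz xawv xjmp cyt kbo wnu ajtat yyf scub

Answer: oqy
lvg
gfuaz
xawv
xjmp
cyt
kbo
wnu
ajtat
yyf
scub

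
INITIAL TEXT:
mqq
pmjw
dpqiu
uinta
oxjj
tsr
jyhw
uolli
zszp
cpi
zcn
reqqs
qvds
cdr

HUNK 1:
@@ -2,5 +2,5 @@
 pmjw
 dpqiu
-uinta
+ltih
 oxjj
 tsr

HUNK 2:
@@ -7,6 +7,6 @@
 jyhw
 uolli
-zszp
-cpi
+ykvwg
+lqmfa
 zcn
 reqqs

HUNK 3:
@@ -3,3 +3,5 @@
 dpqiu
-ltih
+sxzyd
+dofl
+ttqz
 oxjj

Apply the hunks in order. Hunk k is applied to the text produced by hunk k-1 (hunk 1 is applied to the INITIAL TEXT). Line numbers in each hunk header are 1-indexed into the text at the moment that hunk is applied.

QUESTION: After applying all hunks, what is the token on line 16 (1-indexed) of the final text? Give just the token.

Answer: cdr

Derivation:
Hunk 1: at line 2 remove [uinta] add [ltih] -> 14 lines: mqq pmjw dpqiu ltih oxjj tsr jyhw uolli zszp cpi zcn reqqs qvds cdr
Hunk 2: at line 7 remove [zszp,cpi] add [ykvwg,lqmfa] -> 14 lines: mqq pmjw dpqiu ltih oxjj tsr jyhw uolli ykvwg lqmfa zcn reqqs qvds cdr
Hunk 3: at line 3 remove [ltih] add [sxzyd,dofl,ttqz] -> 16 lines: mqq pmjw dpqiu sxzyd dofl ttqz oxjj tsr jyhw uolli ykvwg lqmfa zcn reqqs qvds cdr
Final line 16: cdr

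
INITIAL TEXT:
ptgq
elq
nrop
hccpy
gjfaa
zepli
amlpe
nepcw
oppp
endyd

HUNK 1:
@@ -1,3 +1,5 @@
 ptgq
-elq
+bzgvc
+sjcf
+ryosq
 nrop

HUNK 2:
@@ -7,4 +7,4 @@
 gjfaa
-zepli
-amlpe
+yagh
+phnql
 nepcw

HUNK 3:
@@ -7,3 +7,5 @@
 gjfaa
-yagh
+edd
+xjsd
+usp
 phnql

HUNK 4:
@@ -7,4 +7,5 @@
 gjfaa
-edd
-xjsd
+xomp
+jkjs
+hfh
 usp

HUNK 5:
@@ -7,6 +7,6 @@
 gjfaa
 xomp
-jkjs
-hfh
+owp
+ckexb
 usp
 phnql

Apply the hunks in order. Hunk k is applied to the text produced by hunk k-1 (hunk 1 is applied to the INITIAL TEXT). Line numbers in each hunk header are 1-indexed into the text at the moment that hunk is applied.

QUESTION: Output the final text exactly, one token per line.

Hunk 1: at line 1 remove [elq] add [bzgvc,sjcf,ryosq] -> 12 lines: ptgq bzgvc sjcf ryosq nrop hccpy gjfaa zepli amlpe nepcw oppp endyd
Hunk 2: at line 7 remove [zepli,amlpe] add [yagh,phnql] -> 12 lines: ptgq bzgvc sjcf ryosq nrop hccpy gjfaa yagh phnql nepcw oppp endyd
Hunk 3: at line 7 remove [yagh] add [edd,xjsd,usp] -> 14 lines: ptgq bzgvc sjcf ryosq nrop hccpy gjfaa edd xjsd usp phnql nepcw oppp endyd
Hunk 4: at line 7 remove [edd,xjsd] add [xomp,jkjs,hfh] -> 15 lines: ptgq bzgvc sjcf ryosq nrop hccpy gjfaa xomp jkjs hfh usp phnql nepcw oppp endyd
Hunk 5: at line 7 remove [jkjs,hfh] add [owp,ckexb] -> 15 lines: ptgq bzgvc sjcf ryosq nrop hccpy gjfaa xomp owp ckexb usp phnql nepcw oppp endyd

Answer: ptgq
bzgvc
sjcf
ryosq
nrop
hccpy
gjfaa
xomp
owp
ckexb
usp
phnql
nepcw
oppp
endyd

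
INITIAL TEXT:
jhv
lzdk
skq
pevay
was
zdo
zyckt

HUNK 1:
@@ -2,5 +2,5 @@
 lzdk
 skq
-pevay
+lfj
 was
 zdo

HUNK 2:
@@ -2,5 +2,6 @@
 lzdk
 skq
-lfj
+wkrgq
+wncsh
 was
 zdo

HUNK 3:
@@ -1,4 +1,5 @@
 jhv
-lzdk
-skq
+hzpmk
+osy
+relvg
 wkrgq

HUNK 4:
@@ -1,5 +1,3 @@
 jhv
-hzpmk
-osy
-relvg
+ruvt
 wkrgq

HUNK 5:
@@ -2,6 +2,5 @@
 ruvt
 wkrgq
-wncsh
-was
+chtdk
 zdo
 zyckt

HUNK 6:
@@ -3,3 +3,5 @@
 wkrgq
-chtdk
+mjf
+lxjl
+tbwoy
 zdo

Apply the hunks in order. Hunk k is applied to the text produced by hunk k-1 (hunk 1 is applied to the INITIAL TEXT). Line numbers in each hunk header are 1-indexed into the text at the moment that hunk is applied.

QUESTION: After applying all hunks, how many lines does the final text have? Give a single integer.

Hunk 1: at line 2 remove [pevay] add [lfj] -> 7 lines: jhv lzdk skq lfj was zdo zyckt
Hunk 2: at line 2 remove [lfj] add [wkrgq,wncsh] -> 8 lines: jhv lzdk skq wkrgq wncsh was zdo zyckt
Hunk 3: at line 1 remove [lzdk,skq] add [hzpmk,osy,relvg] -> 9 lines: jhv hzpmk osy relvg wkrgq wncsh was zdo zyckt
Hunk 4: at line 1 remove [hzpmk,osy,relvg] add [ruvt] -> 7 lines: jhv ruvt wkrgq wncsh was zdo zyckt
Hunk 5: at line 2 remove [wncsh,was] add [chtdk] -> 6 lines: jhv ruvt wkrgq chtdk zdo zyckt
Hunk 6: at line 3 remove [chtdk] add [mjf,lxjl,tbwoy] -> 8 lines: jhv ruvt wkrgq mjf lxjl tbwoy zdo zyckt
Final line count: 8

Answer: 8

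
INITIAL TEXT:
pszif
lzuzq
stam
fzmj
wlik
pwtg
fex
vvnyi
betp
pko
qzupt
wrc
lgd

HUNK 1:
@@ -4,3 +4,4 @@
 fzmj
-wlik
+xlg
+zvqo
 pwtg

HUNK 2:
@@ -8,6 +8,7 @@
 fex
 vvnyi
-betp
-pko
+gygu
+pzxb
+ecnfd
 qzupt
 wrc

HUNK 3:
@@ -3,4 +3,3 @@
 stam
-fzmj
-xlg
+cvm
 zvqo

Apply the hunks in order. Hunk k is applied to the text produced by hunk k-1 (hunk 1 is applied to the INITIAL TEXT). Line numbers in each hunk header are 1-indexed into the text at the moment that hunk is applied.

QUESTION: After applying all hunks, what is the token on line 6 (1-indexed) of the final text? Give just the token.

Hunk 1: at line 4 remove [wlik] add [xlg,zvqo] -> 14 lines: pszif lzuzq stam fzmj xlg zvqo pwtg fex vvnyi betp pko qzupt wrc lgd
Hunk 2: at line 8 remove [betp,pko] add [gygu,pzxb,ecnfd] -> 15 lines: pszif lzuzq stam fzmj xlg zvqo pwtg fex vvnyi gygu pzxb ecnfd qzupt wrc lgd
Hunk 3: at line 3 remove [fzmj,xlg] add [cvm] -> 14 lines: pszif lzuzq stam cvm zvqo pwtg fex vvnyi gygu pzxb ecnfd qzupt wrc lgd
Final line 6: pwtg

Answer: pwtg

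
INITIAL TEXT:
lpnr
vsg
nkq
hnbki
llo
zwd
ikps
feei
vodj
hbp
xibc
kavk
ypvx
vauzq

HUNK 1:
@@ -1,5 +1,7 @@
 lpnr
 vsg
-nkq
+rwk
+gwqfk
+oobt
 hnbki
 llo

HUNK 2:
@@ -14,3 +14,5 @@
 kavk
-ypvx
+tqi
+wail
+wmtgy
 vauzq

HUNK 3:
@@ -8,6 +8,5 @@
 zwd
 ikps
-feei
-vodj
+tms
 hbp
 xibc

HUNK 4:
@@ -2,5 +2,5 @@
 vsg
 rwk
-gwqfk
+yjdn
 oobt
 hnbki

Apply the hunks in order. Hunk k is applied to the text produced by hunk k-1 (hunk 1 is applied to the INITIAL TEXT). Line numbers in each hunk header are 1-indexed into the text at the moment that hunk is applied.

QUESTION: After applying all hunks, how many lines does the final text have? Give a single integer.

Hunk 1: at line 1 remove [nkq] add [rwk,gwqfk,oobt] -> 16 lines: lpnr vsg rwk gwqfk oobt hnbki llo zwd ikps feei vodj hbp xibc kavk ypvx vauzq
Hunk 2: at line 14 remove [ypvx] add [tqi,wail,wmtgy] -> 18 lines: lpnr vsg rwk gwqfk oobt hnbki llo zwd ikps feei vodj hbp xibc kavk tqi wail wmtgy vauzq
Hunk 3: at line 8 remove [feei,vodj] add [tms] -> 17 lines: lpnr vsg rwk gwqfk oobt hnbki llo zwd ikps tms hbp xibc kavk tqi wail wmtgy vauzq
Hunk 4: at line 2 remove [gwqfk] add [yjdn] -> 17 lines: lpnr vsg rwk yjdn oobt hnbki llo zwd ikps tms hbp xibc kavk tqi wail wmtgy vauzq
Final line count: 17

Answer: 17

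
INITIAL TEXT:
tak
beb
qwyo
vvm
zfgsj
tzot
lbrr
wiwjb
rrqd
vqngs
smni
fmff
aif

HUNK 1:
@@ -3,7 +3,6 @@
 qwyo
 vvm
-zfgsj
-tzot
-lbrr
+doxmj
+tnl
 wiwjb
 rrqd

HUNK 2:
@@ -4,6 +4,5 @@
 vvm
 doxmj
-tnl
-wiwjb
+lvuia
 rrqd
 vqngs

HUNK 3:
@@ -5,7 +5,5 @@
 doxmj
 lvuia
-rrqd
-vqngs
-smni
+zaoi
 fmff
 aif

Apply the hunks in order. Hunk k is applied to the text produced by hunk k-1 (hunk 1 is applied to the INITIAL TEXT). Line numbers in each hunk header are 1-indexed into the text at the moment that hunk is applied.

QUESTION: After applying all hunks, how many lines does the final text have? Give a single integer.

Answer: 9

Derivation:
Hunk 1: at line 3 remove [zfgsj,tzot,lbrr] add [doxmj,tnl] -> 12 lines: tak beb qwyo vvm doxmj tnl wiwjb rrqd vqngs smni fmff aif
Hunk 2: at line 4 remove [tnl,wiwjb] add [lvuia] -> 11 lines: tak beb qwyo vvm doxmj lvuia rrqd vqngs smni fmff aif
Hunk 3: at line 5 remove [rrqd,vqngs,smni] add [zaoi] -> 9 lines: tak beb qwyo vvm doxmj lvuia zaoi fmff aif
Final line count: 9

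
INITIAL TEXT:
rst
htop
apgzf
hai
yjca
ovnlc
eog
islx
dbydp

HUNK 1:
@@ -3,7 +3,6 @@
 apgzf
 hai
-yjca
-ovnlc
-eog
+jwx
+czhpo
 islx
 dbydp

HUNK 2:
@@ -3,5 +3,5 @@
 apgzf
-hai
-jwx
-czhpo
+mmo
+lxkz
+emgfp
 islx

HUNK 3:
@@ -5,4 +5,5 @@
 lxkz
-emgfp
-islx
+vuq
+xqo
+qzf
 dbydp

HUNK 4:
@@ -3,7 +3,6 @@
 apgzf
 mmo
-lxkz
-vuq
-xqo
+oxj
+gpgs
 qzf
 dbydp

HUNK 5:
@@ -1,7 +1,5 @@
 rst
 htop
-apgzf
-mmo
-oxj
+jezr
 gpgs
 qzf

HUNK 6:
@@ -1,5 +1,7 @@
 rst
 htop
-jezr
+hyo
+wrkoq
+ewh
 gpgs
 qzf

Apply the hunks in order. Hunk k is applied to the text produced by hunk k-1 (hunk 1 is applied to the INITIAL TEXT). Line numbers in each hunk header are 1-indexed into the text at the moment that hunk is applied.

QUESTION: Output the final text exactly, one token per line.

Hunk 1: at line 3 remove [yjca,ovnlc,eog] add [jwx,czhpo] -> 8 lines: rst htop apgzf hai jwx czhpo islx dbydp
Hunk 2: at line 3 remove [hai,jwx,czhpo] add [mmo,lxkz,emgfp] -> 8 lines: rst htop apgzf mmo lxkz emgfp islx dbydp
Hunk 3: at line 5 remove [emgfp,islx] add [vuq,xqo,qzf] -> 9 lines: rst htop apgzf mmo lxkz vuq xqo qzf dbydp
Hunk 4: at line 3 remove [lxkz,vuq,xqo] add [oxj,gpgs] -> 8 lines: rst htop apgzf mmo oxj gpgs qzf dbydp
Hunk 5: at line 1 remove [apgzf,mmo,oxj] add [jezr] -> 6 lines: rst htop jezr gpgs qzf dbydp
Hunk 6: at line 1 remove [jezr] add [hyo,wrkoq,ewh] -> 8 lines: rst htop hyo wrkoq ewh gpgs qzf dbydp

Answer: rst
htop
hyo
wrkoq
ewh
gpgs
qzf
dbydp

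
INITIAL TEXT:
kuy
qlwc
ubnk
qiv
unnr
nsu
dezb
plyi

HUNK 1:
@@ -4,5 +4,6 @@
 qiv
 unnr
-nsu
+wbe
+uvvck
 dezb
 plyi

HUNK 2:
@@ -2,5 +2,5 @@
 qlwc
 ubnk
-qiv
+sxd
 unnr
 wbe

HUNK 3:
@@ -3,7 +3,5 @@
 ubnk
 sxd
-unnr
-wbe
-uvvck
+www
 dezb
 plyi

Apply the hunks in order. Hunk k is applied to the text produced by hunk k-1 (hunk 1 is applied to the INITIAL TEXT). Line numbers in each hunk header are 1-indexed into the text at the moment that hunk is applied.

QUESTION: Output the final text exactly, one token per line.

Answer: kuy
qlwc
ubnk
sxd
www
dezb
plyi

Derivation:
Hunk 1: at line 4 remove [nsu] add [wbe,uvvck] -> 9 lines: kuy qlwc ubnk qiv unnr wbe uvvck dezb plyi
Hunk 2: at line 2 remove [qiv] add [sxd] -> 9 lines: kuy qlwc ubnk sxd unnr wbe uvvck dezb plyi
Hunk 3: at line 3 remove [unnr,wbe,uvvck] add [www] -> 7 lines: kuy qlwc ubnk sxd www dezb plyi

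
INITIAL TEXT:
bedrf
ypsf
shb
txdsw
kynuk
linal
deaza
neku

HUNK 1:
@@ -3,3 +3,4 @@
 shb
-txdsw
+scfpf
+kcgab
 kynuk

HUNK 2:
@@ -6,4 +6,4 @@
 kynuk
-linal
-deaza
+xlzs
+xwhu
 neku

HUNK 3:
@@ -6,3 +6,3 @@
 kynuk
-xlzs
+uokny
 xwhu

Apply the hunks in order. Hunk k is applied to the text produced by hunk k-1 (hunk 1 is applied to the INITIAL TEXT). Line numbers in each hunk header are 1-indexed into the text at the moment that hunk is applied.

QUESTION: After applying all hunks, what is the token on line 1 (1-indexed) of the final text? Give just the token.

Hunk 1: at line 3 remove [txdsw] add [scfpf,kcgab] -> 9 lines: bedrf ypsf shb scfpf kcgab kynuk linal deaza neku
Hunk 2: at line 6 remove [linal,deaza] add [xlzs,xwhu] -> 9 lines: bedrf ypsf shb scfpf kcgab kynuk xlzs xwhu neku
Hunk 3: at line 6 remove [xlzs] add [uokny] -> 9 lines: bedrf ypsf shb scfpf kcgab kynuk uokny xwhu neku
Final line 1: bedrf

Answer: bedrf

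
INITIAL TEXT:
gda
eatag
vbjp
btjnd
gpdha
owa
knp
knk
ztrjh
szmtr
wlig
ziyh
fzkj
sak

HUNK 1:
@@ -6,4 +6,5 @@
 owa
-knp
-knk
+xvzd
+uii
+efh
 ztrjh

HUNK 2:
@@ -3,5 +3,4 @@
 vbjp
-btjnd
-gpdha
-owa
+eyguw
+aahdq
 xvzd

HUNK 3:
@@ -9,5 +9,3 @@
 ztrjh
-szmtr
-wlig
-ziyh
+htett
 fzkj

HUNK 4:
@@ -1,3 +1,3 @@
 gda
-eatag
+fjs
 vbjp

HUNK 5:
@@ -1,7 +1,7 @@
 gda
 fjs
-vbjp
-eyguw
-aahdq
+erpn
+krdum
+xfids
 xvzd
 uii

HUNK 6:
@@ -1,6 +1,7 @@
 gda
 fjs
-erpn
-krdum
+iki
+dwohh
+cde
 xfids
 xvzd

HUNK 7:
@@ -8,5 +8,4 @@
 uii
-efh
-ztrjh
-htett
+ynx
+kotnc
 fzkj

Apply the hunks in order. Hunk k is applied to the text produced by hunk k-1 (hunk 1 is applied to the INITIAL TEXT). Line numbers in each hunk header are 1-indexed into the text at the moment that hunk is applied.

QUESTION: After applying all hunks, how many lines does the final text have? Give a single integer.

Answer: 12

Derivation:
Hunk 1: at line 6 remove [knp,knk] add [xvzd,uii,efh] -> 15 lines: gda eatag vbjp btjnd gpdha owa xvzd uii efh ztrjh szmtr wlig ziyh fzkj sak
Hunk 2: at line 3 remove [btjnd,gpdha,owa] add [eyguw,aahdq] -> 14 lines: gda eatag vbjp eyguw aahdq xvzd uii efh ztrjh szmtr wlig ziyh fzkj sak
Hunk 3: at line 9 remove [szmtr,wlig,ziyh] add [htett] -> 12 lines: gda eatag vbjp eyguw aahdq xvzd uii efh ztrjh htett fzkj sak
Hunk 4: at line 1 remove [eatag] add [fjs] -> 12 lines: gda fjs vbjp eyguw aahdq xvzd uii efh ztrjh htett fzkj sak
Hunk 5: at line 1 remove [vbjp,eyguw,aahdq] add [erpn,krdum,xfids] -> 12 lines: gda fjs erpn krdum xfids xvzd uii efh ztrjh htett fzkj sak
Hunk 6: at line 1 remove [erpn,krdum] add [iki,dwohh,cde] -> 13 lines: gda fjs iki dwohh cde xfids xvzd uii efh ztrjh htett fzkj sak
Hunk 7: at line 8 remove [efh,ztrjh,htett] add [ynx,kotnc] -> 12 lines: gda fjs iki dwohh cde xfids xvzd uii ynx kotnc fzkj sak
Final line count: 12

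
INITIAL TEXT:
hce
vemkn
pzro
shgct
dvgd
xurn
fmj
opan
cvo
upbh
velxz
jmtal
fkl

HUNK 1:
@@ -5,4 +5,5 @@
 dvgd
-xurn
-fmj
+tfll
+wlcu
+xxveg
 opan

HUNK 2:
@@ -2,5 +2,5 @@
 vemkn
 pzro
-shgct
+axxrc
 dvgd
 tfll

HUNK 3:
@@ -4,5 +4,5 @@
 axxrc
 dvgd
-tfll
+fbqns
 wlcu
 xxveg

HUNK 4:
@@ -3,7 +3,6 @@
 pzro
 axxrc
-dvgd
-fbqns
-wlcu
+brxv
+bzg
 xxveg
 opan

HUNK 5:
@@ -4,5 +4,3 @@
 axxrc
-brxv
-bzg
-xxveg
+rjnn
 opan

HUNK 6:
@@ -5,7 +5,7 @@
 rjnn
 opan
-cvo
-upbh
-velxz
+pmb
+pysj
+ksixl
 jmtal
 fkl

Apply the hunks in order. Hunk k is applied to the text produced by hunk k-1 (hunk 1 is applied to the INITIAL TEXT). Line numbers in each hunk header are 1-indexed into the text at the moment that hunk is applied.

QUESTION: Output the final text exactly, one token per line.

Hunk 1: at line 5 remove [xurn,fmj] add [tfll,wlcu,xxveg] -> 14 lines: hce vemkn pzro shgct dvgd tfll wlcu xxveg opan cvo upbh velxz jmtal fkl
Hunk 2: at line 2 remove [shgct] add [axxrc] -> 14 lines: hce vemkn pzro axxrc dvgd tfll wlcu xxveg opan cvo upbh velxz jmtal fkl
Hunk 3: at line 4 remove [tfll] add [fbqns] -> 14 lines: hce vemkn pzro axxrc dvgd fbqns wlcu xxveg opan cvo upbh velxz jmtal fkl
Hunk 4: at line 3 remove [dvgd,fbqns,wlcu] add [brxv,bzg] -> 13 lines: hce vemkn pzro axxrc brxv bzg xxveg opan cvo upbh velxz jmtal fkl
Hunk 5: at line 4 remove [brxv,bzg,xxveg] add [rjnn] -> 11 lines: hce vemkn pzro axxrc rjnn opan cvo upbh velxz jmtal fkl
Hunk 6: at line 5 remove [cvo,upbh,velxz] add [pmb,pysj,ksixl] -> 11 lines: hce vemkn pzro axxrc rjnn opan pmb pysj ksixl jmtal fkl

Answer: hce
vemkn
pzro
axxrc
rjnn
opan
pmb
pysj
ksixl
jmtal
fkl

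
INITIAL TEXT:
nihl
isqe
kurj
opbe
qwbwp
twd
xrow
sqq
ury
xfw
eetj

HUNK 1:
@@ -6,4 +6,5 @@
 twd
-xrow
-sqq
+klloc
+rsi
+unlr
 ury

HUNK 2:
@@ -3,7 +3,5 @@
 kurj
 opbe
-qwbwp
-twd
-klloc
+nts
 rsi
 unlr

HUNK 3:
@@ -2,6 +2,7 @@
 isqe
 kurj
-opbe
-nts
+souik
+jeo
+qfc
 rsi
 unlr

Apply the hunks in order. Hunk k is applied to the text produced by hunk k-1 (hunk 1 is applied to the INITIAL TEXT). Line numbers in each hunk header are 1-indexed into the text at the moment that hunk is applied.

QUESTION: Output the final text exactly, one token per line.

Hunk 1: at line 6 remove [xrow,sqq] add [klloc,rsi,unlr] -> 12 lines: nihl isqe kurj opbe qwbwp twd klloc rsi unlr ury xfw eetj
Hunk 2: at line 3 remove [qwbwp,twd,klloc] add [nts] -> 10 lines: nihl isqe kurj opbe nts rsi unlr ury xfw eetj
Hunk 3: at line 2 remove [opbe,nts] add [souik,jeo,qfc] -> 11 lines: nihl isqe kurj souik jeo qfc rsi unlr ury xfw eetj

Answer: nihl
isqe
kurj
souik
jeo
qfc
rsi
unlr
ury
xfw
eetj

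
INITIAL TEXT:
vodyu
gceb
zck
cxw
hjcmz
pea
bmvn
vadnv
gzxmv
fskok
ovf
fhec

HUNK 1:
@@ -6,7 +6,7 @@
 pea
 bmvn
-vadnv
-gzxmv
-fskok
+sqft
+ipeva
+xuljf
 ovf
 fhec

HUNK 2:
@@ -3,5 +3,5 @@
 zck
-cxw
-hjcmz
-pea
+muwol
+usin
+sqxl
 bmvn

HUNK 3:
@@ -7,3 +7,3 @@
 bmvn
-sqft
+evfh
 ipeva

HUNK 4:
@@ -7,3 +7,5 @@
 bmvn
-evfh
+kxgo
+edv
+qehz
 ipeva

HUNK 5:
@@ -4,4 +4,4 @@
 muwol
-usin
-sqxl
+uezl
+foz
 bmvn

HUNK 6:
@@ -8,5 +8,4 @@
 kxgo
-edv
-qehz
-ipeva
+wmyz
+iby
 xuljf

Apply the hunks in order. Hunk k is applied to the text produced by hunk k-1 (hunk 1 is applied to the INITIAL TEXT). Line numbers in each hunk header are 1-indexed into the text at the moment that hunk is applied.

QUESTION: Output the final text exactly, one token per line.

Hunk 1: at line 6 remove [vadnv,gzxmv,fskok] add [sqft,ipeva,xuljf] -> 12 lines: vodyu gceb zck cxw hjcmz pea bmvn sqft ipeva xuljf ovf fhec
Hunk 2: at line 3 remove [cxw,hjcmz,pea] add [muwol,usin,sqxl] -> 12 lines: vodyu gceb zck muwol usin sqxl bmvn sqft ipeva xuljf ovf fhec
Hunk 3: at line 7 remove [sqft] add [evfh] -> 12 lines: vodyu gceb zck muwol usin sqxl bmvn evfh ipeva xuljf ovf fhec
Hunk 4: at line 7 remove [evfh] add [kxgo,edv,qehz] -> 14 lines: vodyu gceb zck muwol usin sqxl bmvn kxgo edv qehz ipeva xuljf ovf fhec
Hunk 5: at line 4 remove [usin,sqxl] add [uezl,foz] -> 14 lines: vodyu gceb zck muwol uezl foz bmvn kxgo edv qehz ipeva xuljf ovf fhec
Hunk 6: at line 8 remove [edv,qehz,ipeva] add [wmyz,iby] -> 13 lines: vodyu gceb zck muwol uezl foz bmvn kxgo wmyz iby xuljf ovf fhec

Answer: vodyu
gceb
zck
muwol
uezl
foz
bmvn
kxgo
wmyz
iby
xuljf
ovf
fhec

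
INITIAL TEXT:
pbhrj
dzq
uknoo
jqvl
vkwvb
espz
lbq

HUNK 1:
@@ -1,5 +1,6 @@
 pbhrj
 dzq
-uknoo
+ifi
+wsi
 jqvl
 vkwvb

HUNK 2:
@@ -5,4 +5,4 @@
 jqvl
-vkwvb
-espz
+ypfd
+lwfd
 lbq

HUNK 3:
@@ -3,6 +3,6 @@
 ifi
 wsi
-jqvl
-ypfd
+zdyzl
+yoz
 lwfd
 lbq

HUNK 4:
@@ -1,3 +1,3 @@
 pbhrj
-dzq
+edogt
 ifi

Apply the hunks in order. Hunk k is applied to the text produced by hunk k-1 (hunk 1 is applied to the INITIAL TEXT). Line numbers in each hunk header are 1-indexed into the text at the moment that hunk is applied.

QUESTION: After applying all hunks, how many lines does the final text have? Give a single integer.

Answer: 8

Derivation:
Hunk 1: at line 1 remove [uknoo] add [ifi,wsi] -> 8 lines: pbhrj dzq ifi wsi jqvl vkwvb espz lbq
Hunk 2: at line 5 remove [vkwvb,espz] add [ypfd,lwfd] -> 8 lines: pbhrj dzq ifi wsi jqvl ypfd lwfd lbq
Hunk 3: at line 3 remove [jqvl,ypfd] add [zdyzl,yoz] -> 8 lines: pbhrj dzq ifi wsi zdyzl yoz lwfd lbq
Hunk 4: at line 1 remove [dzq] add [edogt] -> 8 lines: pbhrj edogt ifi wsi zdyzl yoz lwfd lbq
Final line count: 8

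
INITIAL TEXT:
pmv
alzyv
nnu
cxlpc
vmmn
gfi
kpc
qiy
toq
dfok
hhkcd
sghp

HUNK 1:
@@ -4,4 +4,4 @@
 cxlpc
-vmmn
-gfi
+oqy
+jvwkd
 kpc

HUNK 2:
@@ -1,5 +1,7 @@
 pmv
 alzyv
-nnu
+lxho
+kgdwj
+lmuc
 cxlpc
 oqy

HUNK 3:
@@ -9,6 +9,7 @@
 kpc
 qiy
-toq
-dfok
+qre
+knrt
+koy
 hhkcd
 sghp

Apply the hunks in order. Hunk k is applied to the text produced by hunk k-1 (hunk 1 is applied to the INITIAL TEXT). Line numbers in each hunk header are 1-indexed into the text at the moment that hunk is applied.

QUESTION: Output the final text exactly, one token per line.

Hunk 1: at line 4 remove [vmmn,gfi] add [oqy,jvwkd] -> 12 lines: pmv alzyv nnu cxlpc oqy jvwkd kpc qiy toq dfok hhkcd sghp
Hunk 2: at line 1 remove [nnu] add [lxho,kgdwj,lmuc] -> 14 lines: pmv alzyv lxho kgdwj lmuc cxlpc oqy jvwkd kpc qiy toq dfok hhkcd sghp
Hunk 3: at line 9 remove [toq,dfok] add [qre,knrt,koy] -> 15 lines: pmv alzyv lxho kgdwj lmuc cxlpc oqy jvwkd kpc qiy qre knrt koy hhkcd sghp

Answer: pmv
alzyv
lxho
kgdwj
lmuc
cxlpc
oqy
jvwkd
kpc
qiy
qre
knrt
koy
hhkcd
sghp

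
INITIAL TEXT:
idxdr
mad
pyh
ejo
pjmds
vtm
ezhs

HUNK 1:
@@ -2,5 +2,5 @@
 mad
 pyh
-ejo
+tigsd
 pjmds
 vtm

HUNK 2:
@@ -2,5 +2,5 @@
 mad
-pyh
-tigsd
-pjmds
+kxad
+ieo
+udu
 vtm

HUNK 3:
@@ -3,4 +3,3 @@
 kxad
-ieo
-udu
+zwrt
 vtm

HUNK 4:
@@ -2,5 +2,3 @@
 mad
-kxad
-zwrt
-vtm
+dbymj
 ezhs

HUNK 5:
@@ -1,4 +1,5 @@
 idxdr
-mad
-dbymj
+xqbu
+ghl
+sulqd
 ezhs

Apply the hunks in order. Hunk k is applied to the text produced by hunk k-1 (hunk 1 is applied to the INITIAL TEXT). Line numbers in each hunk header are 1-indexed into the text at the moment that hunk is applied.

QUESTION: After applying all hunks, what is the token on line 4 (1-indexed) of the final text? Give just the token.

Hunk 1: at line 2 remove [ejo] add [tigsd] -> 7 lines: idxdr mad pyh tigsd pjmds vtm ezhs
Hunk 2: at line 2 remove [pyh,tigsd,pjmds] add [kxad,ieo,udu] -> 7 lines: idxdr mad kxad ieo udu vtm ezhs
Hunk 3: at line 3 remove [ieo,udu] add [zwrt] -> 6 lines: idxdr mad kxad zwrt vtm ezhs
Hunk 4: at line 2 remove [kxad,zwrt,vtm] add [dbymj] -> 4 lines: idxdr mad dbymj ezhs
Hunk 5: at line 1 remove [mad,dbymj] add [xqbu,ghl,sulqd] -> 5 lines: idxdr xqbu ghl sulqd ezhs
Final line 4: sulqd

Answer: sulqd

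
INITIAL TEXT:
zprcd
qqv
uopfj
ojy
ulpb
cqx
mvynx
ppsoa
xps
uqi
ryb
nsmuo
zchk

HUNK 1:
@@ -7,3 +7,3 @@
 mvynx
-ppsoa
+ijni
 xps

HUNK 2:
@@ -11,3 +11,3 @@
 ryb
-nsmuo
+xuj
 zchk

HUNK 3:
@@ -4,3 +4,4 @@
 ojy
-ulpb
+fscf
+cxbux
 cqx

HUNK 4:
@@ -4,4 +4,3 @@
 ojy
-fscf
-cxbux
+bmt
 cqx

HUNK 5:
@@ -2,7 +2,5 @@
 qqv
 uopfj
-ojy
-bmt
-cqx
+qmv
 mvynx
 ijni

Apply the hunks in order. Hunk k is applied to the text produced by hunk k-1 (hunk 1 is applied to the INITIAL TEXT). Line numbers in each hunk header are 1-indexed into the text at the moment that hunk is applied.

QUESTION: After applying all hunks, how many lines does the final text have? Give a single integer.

Hunk 1: at line 7 remove [ppsoa] add [ijni] -> 13 lines: zprcd qqv uopfj ojy ulpb cqx mvynx ijni xps uqi ryb nsmuo zchk
Hunk 2: at line 11 remove [nsmuo] add [xuj] -> 13 lines: zprcd qqv uopfj ojy ulpb cqx mvynx ijni xps uqi ryb xuj zchk
Hunk 3: at line 4 remove [ulpb] add [fscf,cxbux] -> 14 lines: zprcd qqv uopfj ojy fscf cxbux cqx mvynx ijni xps uqi ryb xuj zchk
Hunk 4: at line 4 remove [fscf,cxbux] add [bmt] -> 13 lines: zprcd qqv uopfj ojy bmt cqx mvynx ijni xps uqi ryb xuj zchk
Hunk 5: at line 2 remove [ojy,bmt,cqx] add [qmv] -> 11 lines: zprcd qqv uopfj qmv mvynx ijni xps uqi ryb xuj zchk
Final line count: 11

Answer: 11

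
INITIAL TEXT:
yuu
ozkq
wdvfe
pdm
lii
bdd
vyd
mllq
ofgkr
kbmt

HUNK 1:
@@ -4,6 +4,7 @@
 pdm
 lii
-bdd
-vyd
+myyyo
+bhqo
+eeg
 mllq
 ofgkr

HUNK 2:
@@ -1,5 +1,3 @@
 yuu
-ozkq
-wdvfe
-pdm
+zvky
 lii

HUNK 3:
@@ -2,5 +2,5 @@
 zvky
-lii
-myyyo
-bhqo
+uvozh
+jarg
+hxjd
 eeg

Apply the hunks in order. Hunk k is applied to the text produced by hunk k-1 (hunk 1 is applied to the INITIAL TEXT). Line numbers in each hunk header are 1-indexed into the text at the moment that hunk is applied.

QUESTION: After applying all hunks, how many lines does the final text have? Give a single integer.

Answer: 9

Derivation:
Hunk 1: at line 4 remove [bdd,vyd] add [myyyo,bhqo,eeg] -> 11 lines: yuu ozkq wdvfe pdm lii myyyo bhqo eeg mllq ofgkr kbmt
Hunk 2: at line 1 remove [ozkq,wdvfe,pdm] add [zvky] -> 9 lines: yuu zvky lii myyyo bhqo eeg mllq ofgkr kbmt
Hunk 3: at line 2 remove [lii,myyyo,bhqo] add [uvozh,jarg,hxjd] -> 9 lines: yuu zvky uvozh jarg hxjd eeg mllq ofgkr kbmt
Final line count: 9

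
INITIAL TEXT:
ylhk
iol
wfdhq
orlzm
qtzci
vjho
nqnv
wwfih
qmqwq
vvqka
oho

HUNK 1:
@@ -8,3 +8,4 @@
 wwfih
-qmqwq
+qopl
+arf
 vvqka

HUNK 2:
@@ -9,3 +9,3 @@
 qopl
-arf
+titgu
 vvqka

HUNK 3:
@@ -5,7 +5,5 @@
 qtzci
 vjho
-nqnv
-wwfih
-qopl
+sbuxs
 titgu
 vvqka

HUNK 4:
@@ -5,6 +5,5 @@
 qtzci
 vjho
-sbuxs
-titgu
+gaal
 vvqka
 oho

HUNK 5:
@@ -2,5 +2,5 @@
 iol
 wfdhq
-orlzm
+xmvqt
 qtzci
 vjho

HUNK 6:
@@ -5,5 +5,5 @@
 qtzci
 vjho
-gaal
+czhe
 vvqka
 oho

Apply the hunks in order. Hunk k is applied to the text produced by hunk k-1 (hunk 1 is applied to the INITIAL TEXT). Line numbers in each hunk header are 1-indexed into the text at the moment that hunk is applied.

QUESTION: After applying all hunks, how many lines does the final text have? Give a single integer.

Hunk 1: at line 8 remove [qmqwq] add [qopl,arf] -> 12 lines: ylhk iol wfdhq orlzm qtzci vjho nqnv wwfih qopl arf vvqka oho
Hunk 2: at line 9 remove [arf] add [titgu] -> 12 lines: ylhk iol wfdhq orlzm qtzci vjho nqnv wwfih qopl titgu vvqka oho
Hunk 3: at line 5 remove [nqnv,wwfih,qopl] add [sbuxs] -> 10 lines: ylhk iol wfdhq orlzm qtzci vjho sbuxs titgu vvqka oho
Hunk 4: at line 5 remove [sbuxs,titgu] add [gaal] -> 9 lines: ylhk iol wfdhq orlzm qtzci vjho gaal vvqka oho
Hunk 5: at line 2 remove [orlzm] add [xmvqt] -> 9 lines: ylhk iol wfdhq xmvqt qtzci vjho gaal vvqka oho
Hunk 6: at line 5 remove [gaal] add [czhe] -> 9 lines: ylhk iol wfdhq xmvqt qtzci vjho czhe vvqka oho
Final line count: 9

Answer: 9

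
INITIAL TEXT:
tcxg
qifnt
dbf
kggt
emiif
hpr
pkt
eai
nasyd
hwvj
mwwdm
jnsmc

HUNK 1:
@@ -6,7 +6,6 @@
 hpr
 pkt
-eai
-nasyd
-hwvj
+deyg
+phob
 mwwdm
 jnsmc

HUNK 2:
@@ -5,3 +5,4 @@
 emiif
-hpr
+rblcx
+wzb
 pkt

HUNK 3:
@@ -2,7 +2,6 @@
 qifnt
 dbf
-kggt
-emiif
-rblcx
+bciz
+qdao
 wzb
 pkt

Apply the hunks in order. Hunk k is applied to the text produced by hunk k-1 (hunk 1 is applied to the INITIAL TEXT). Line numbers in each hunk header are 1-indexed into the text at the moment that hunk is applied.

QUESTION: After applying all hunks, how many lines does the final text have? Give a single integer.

Answer: 11

Derivation:
Hunk 1: at line 6 remove [eai,nasyd,hwvj] add [deyg,phob] -> 11 lines: tcxg qifnt dbf kggt emiif hpr pkt deyg phob mwwdm jnsmc
Hunk 2: at line 5 remove [hpr] add [rblcx,wzb] -> 12 lines: tcxg qifnt dbf kggt emiif rblcx wzb pkt deyg phob mwwdm jnsmc
Hunk 3: at line 2 remove [kggt,emiif,rblcx] add [bciz,qdao] -> 11 lines: tcxg qifnt dbf bciz qdao wzb pkt deyg phob mwwdm jnsmc
Final line count: 11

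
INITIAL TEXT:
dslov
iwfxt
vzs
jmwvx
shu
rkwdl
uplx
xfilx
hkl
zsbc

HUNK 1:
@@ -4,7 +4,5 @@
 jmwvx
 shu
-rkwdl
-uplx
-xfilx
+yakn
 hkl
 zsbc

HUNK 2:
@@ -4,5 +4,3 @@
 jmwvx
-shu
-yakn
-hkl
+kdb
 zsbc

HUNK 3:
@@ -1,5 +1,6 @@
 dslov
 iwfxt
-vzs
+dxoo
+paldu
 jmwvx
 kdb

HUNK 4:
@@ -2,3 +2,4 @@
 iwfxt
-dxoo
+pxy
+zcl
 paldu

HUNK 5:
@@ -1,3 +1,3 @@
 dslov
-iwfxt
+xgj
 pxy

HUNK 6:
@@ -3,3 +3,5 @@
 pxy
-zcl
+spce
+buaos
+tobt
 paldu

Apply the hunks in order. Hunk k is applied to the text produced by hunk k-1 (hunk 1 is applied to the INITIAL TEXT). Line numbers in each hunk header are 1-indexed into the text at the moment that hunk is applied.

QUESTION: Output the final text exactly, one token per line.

Answer: dslov
xgj
pxy
spce
buaos
tobt
paldu
jmwvx
kdb
zsbc

Derivation:
Hunk 1: at line 4 remove [rkwdl,uplx,xfilx] add [yakn] -> 8 lines: dslov iwfxt vzs jmwvx shu yakn hkl zsbc
Hunk 2: at line 4 remove [shu,yakn,hkl] add [kdb] -> 6 lines: dslov iwfxt vzs jmwvx kdb zsbc
Hunk 3: at line 1 remove [vzs] add [dxoo,paldu] -> 7 lines: dslov iwfxt dxoo paldu jmwvx kdb zsbc
Hunk 4: at line 2 remove [dxoo] add [pxy,zcl] -> 8 lines: dslov iwfxt pxy zcl paldu jmwvx kdb zsbc
Hunk 5: at line 1 remove [iwfxt] add [xgj] -> 8 lines: dslov xgj pxy zcl paldu jmwvx kdb zsbc
Hunk 6: at line 3 remove [zcl] add [spce,buaos,tobt] -> 10 lines: dslov xgj pxy spce buaos tobt paldu jmwvx kdb zsbc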